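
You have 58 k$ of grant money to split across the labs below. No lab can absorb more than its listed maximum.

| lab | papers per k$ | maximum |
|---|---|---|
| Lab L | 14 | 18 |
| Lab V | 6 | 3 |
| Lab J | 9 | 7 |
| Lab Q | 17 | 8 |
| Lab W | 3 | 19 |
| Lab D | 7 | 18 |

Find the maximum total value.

607

Order the labs by papers per k$: Lab Q 17 > Lab L 14 > Lab J 9 > Lab D 7 > Lab V 6 > Lab W 3.
Lab Q: +8 to 8 (cap) → 50 left.
Give Lab L 18 to hit its cap of 18 → 32 left.
Lab J takes 7 to reach its cap of 7 → 25 left.
Give Lab D 18 to hit its cap of 18 → 7 left.
Lab V takes 3 to reach its cap of 3 → 4 left.
Lab W: +4 (room for 19) → 4. Pool exhausted.
Total = 14×18 + 6×3 + 9×7 + 17×8 + 3×4 + 7×18 = 607.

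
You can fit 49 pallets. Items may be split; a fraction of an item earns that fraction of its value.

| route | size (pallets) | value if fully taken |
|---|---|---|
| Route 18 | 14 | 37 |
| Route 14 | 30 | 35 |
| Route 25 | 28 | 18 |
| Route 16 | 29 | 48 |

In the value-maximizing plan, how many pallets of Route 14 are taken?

Sort by value density: Route 18 37/14≈2.64, Route 16 48/29≈1.66, Route 14 35/30≈1.17, Route 25 18/28≈0.643.
Route 18: take in full, 14 pallets for value 37 ; 35 left.
Take all of Route 16 (29 pallets, value 48) ; 6 pallets left.
Only 6 pallets remain; take 6/30 of Route 14 for value 35×6/30 = 7.

6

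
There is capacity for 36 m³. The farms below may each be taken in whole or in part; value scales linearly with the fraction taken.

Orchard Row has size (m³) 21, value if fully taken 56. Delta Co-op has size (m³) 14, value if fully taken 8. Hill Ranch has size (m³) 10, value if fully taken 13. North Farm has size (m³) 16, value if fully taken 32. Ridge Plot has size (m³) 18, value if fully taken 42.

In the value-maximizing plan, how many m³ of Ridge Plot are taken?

15

Rank by value-to-size ratio: Orchard Row 56/21≈2.67, Ridge Plot 42/18≈2.33, North Farm 32/16≈2, Hill Ranch 13/10≈1.3, Delta Co-op 8/14≈0.571.
Take all of Orchard Row (21 m³, value 56) → 15 m³ left.
15 m³ left: a 15/18 share of Ridge Plot gives 42×15/18 = 35.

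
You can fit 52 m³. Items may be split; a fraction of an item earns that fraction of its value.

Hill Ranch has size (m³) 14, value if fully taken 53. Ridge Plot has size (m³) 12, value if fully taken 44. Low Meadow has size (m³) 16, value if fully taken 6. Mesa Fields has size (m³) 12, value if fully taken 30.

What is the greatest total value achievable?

Rank by value-to-size ratio: Hill Ranch 53/14≈3.79, Ridge Plot 44/12≈3.67, Mesa Fields 30/12≈2.5, Low Meadow 6/16≈0.375.
Hill Ranch: take in full, 14 m³ for value 53 → 38 left.
All 12 m³ of Ridge Plot fit (value 44) → 26 remain.
All 12 m³ of Mesa Fields fit (value 30) → 14 remain.
14 m³ left: a 14/16 share of Low Meadow gives 6×14/16 = 5.25.
Total value = 132.25.

132.25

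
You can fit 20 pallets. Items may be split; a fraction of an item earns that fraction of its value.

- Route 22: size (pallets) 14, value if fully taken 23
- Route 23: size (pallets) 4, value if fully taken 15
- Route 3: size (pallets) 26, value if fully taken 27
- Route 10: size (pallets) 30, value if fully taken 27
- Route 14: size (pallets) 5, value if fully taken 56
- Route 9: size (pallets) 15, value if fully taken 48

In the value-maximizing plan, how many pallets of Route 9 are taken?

Sort by value density: Route 14 56/5≈11.2, Route 23 15/4≈3.75, Route 9 48/15≈3.2, Route 22 23/14≈1.64, Route 3 27/26≈1.04, Route 10 27/30≈0.9.
Take all of Route 14 (5 pallets, value 56) → 15 pallets left.
Route 23: take in full, 4 pallets for value 15 → 11 left.
Fill the last 11 pallets with part of Route 9: 11/15 of it earns 35.2.

11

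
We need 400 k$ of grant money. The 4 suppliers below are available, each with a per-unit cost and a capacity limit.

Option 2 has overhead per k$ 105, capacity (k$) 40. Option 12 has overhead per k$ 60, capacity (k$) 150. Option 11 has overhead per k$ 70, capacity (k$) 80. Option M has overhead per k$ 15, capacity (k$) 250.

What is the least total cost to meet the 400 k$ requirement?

12750

Cheapest first:
Option M at 15: take all 250 k$ — 150 still needed.
Option 12 at 60: take all 150 k$ — 0 still needed.
Option 11, Option 2: unused.
Cost = 250×15 + 150×60 = 12750.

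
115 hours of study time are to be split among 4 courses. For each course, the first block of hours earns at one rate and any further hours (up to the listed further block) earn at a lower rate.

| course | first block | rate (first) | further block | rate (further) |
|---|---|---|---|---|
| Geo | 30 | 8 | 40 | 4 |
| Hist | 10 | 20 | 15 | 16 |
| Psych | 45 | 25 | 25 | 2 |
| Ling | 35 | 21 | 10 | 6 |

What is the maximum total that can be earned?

Order all 8 blocks by rate: Psych/first 25 > Ling/first 21 > Hist/first 20 > Hist/second 16 > Geo/first 8 > Ling/second 6 > Geo/second 4 > Psych/second 2.
Psych/first (25): +45 → 70 left.
Ling first at 21: fill all 35 → 35 left.
Hist first at 20: fill all 10 → 25 left.
Fill Hist second block (15 at 16) → 10 left.
Geo first at 8: only 10 left, fill 10.
Total = 25×45 + 21×35 + 20×10 + 16×15 + 8×10 = 2380.

2380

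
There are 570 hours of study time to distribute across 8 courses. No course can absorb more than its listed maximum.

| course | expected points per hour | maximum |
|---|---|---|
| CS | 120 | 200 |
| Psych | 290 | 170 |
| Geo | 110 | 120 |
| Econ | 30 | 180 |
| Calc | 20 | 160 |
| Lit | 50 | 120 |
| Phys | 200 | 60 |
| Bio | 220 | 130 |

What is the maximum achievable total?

Rank by expected points per hour: Psych 290 > Bio 220 > Phys 200 > CS 120 > Geo 110 > Lit 50 > Econ 30 > Calc 20.
Psych takes 170 to reach its cap of 170 — 400 left.
Bio: +130 to 130 (cap) — 270 left.
Phys: +60 to 60 (cap) — 210 left.
Give CS 200 to hit its cap of 200 — 10 left.
Geo has room for 120 but only 10 remain, so it gets 10.
Total = 120×200 + 290×170 + 110×10 + 200×60 + 220×130 = 115000.

115000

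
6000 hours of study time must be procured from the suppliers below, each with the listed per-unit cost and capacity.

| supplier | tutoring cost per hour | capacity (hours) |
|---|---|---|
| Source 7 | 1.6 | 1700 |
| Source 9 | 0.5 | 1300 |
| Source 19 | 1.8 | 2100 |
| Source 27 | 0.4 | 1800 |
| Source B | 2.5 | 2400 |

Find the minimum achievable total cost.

6250

Cheapest first:
Source 27 (0.4): use full 1800 ; 4200 hours to go.
Source 9 at 0.5: take all 1300 hours ; 2900 still needed.
Source 7 at 1.6: take all 1700 hours ; 1200 still needed.
Source 19 at 1.8: take 1200 of its 2100 ; requirement met.
Source B: unused.
Cost = 1800×0.4 + 1300×0.5 + 1700×1.6 + 1200×1.8 = 6250.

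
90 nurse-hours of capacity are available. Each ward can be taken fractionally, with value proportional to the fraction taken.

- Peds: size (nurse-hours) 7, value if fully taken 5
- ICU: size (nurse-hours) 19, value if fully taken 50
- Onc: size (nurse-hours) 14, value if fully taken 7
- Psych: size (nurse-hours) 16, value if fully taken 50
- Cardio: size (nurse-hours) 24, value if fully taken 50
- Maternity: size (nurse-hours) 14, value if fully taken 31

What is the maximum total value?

Best value per unit of size first: Psych 50/16≈3.12, ICU 50/19≈2.63, Maternity 31/14≈2.21, Cardio 50/24≈2.08, Peds 5/7≈0.714, Onc 7/14≈0.5.
Psych: take in full, 16 nurse-hours for value 50 → 74 left.
Take all of ICU (19 nurse-hours, value 50) → 55 nurse-hours left.
All 14 nurse-hours of Maternity fit (value 31) → 41 remain.
Cardio: take in full, 24 nurse-hours for value 50 → 17 left.
Take all of Peds (7 nurse-hours, value 5) → 10 nurse-hours left.
Fill the last 10 nurse-hours with part of Onc: 10/14 of it earns 5.
Total value = 191.

191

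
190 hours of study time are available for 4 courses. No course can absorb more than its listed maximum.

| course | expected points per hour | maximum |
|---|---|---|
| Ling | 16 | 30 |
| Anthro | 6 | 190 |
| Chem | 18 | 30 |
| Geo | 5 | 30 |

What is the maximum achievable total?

Rank by expected points per hour: Chem 18 > Ling 16 > Anthro 6 > Geo 5.
Chem: +30 to 30 (cap) → 160 left.
Ling: +30 to 30 (cap) → 130 left.
Anthro has room for 190 but only 130 remain, so it gets 130.
Total = 16×30 + 6×130 + 18×30 = 1800.

1800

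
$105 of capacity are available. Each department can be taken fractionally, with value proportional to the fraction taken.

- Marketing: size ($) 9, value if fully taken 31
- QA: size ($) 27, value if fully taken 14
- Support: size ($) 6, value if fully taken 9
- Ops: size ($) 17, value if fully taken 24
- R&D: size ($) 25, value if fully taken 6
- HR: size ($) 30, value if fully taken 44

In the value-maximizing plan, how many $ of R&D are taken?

Rank by value-to-size ratio: Marketing 31/9≈3.44, Support 9/6≈1.5, HR 44/30≈1.47, Ops 24/17≈1.41, QA 14/27≈0.519, R&D 6/25≈0.24.
Take all of Marketing (9 $, value 31) — 96 $ left.
Support: take in full, 6 $ for value 9 — 90 left.
Take all of HR (30 $, value 44) — 60 $ left.
Take all of Ops (17 $, value 24) — 43 $ left.
QA: take in full, 27 $ for value 14 — 16 left.
Fill the last 16 $ with part of R&D: 16/25 of it earns 3.84.

16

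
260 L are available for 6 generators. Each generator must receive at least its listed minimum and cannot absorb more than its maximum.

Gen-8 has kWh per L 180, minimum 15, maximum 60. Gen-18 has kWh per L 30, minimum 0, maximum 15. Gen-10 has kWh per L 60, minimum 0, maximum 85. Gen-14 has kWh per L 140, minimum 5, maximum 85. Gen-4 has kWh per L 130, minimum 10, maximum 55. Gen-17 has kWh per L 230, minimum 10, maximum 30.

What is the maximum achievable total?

Meeting every minimum uses 15+0+0+5+10+10 = 40 L, leaving 220.
Highest kWh per L first: Gen-17 230 > Gen-8 180 > Gen-14 140 > Gen-4 130 > Gen-10 60 > Gen-18 30.
Gen-17: +20 to 30 (cap) — 200 left.
Give Gen-8 45 more to hit its cap of 60 — 155 left.
Give Gen-14 80 more to hit its cap of 85 — 75 left.
Gen-4: +45 to 55 (cap) — 30 left.
Gen-10 has room for 85 more but only 30 remain, so it gets 30.
Total = 180×60 + 60×30 + 140×85 + 130×55 + 230×30 = 38550.

38550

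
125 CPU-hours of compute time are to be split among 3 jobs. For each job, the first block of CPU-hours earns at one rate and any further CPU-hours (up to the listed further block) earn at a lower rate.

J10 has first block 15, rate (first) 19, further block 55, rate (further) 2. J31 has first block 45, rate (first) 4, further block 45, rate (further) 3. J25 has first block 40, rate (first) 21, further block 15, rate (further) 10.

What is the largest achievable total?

Treat each block as its own option and order by rate: J25/tier1 21 > J10/tier1 19 > J25/tier2 10 > J31/tier1 4 > J31/tier2 3 > J10/tier2 2.
Fill J25 tier1 block (40 at 21) → 85 left.
J10/tier1 (19): +15 → 70 left.
J25/tier2 (10): +15 → 55 left.
Fill J31 tier1 block (45 at 4) → 10 left.
J31 tier2 at 3: only 10 left, fill 10.
Total = 21×40 + 19×15 + 10×15 + 4×45 + 3×10 = 1485.

1485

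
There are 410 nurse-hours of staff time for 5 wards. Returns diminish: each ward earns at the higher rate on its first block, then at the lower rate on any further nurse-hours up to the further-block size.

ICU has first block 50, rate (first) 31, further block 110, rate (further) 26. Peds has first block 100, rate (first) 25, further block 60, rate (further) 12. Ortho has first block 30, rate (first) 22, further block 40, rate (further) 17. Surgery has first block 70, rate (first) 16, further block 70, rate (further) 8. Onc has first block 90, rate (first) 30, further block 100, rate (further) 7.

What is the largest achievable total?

10780

Order all 10 blocks by rate: ICU/first 31 > Onc/first 30 > ICU/second 26 > Peds/first 25 > Ortho/first 22 > Ortho/second 17 > Surgery/first 16 > Peds/second 12 > Surgery/second 8 > Onc/second 7.
ICU first at 31: fill all 50 → 360 left.
Onc first at 30: fill all 90 → 270 left.
Fill ICU second block (110 at 26) → 160 left.
Fill Peds first block (100 at 25) → 60 left.
Fill Ortho first block (30 at 22) → 30 left.
Ortho second at 17: only 30 left, fill 30.
Total = 31×50 + 30×90 + 26×110 + 25×100 + 22×30 + 17×30 = 10780.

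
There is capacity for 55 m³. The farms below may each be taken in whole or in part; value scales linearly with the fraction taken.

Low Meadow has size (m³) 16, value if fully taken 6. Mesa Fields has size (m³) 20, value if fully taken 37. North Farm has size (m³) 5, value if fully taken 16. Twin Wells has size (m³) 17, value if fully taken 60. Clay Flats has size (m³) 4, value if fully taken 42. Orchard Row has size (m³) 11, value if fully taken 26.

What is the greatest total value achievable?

Rank by value-to-size ratio: Clay Flats 42/4≈10.5, Twin Wells 60/17≈3.53, North Farm 16/5≈3.2, Orchard Row 26/11≈2.36, Mesa Fields 37/20≈1.85, Low Meadow 6/16≈0.375.
Take all of Clay Flats (4 m³, value 42) — 51 m³ left.
All 17 m³ of Twin Wells fit (value 60) — 34 remain.
All 5 m³ of North Farm fit (value 16) — 29 remain.
All 11 m³ of Orchard Row fit (value 26) — 18 remain.
Only 18 m³ remain; take 18/20 of Mesa Fields for value 37×18/20 = 33.3.
Total value = 177.3.

177.3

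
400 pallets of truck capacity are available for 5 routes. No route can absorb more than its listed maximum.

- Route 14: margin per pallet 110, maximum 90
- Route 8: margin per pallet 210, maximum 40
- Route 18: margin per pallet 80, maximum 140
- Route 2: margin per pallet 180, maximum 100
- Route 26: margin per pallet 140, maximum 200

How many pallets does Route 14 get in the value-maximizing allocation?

60

Order the routes by margin per pallet: Route 8 210 > Route 2 180 > Route 26 140 > Route 14 110 > Route 18 80.
Route 8: +40 to 40 (cap) — 360 left.
Route 2: +100 to 100 (cap) — 260 left.
Route 26 takes 200 to reach its cap of 200 — 60 left.
Route 14: +60 (room for 90) → 60. Pool exhausted.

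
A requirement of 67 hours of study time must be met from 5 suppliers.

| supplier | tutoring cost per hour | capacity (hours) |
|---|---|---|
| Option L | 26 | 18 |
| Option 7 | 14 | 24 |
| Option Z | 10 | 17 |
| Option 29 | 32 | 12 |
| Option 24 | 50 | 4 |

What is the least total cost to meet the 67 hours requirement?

1230

Cheapest first:
Take 17 from Option Z at 10 → need 50 more.
Take 24 from Option 7 at 14 → need 26 more.
Option L at 26: take all 18 hours → 8 still needed.
Take 8 from Option 29 at 32 to finish.
Option 24: unused.
Cost = 17×10 + 24×14 + 18×26 + 8×32 = 1230.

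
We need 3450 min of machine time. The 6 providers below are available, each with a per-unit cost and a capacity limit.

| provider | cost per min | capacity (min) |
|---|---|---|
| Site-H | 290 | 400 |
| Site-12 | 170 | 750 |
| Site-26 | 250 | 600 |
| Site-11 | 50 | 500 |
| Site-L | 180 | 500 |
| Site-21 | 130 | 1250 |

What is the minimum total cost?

Cheapest first:
Site-11 at 50: take all 500 min — 2950 still needed.
Site-21 at 130: take all 1250 min — 1700 still needed.
Take 750 from Site-12 at 170 — need 950 more.
Take 500 from Site-L at 180 — need 450 more.
Site-26 at 250: take 450 of its 600 — requirement met.
Site-H: unused.
Cost = 500×50 + 1250×130 + 750×170 + 500×180 + 450×250 = 517500.

517500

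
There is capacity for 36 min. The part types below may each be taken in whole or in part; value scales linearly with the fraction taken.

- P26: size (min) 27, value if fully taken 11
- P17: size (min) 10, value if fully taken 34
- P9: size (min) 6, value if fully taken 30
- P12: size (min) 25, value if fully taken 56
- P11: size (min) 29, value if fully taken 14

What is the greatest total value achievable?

108.8

Rank by value-to-size ratio: P9 30/6≈5, P17 34/10≈3.4, P12 56/25≈2.24, P11 14/29≈0.483, P26 11/27≈0.407.
Take all of P9 (6 min, value 30) ; 30 min left.
Take all of P17 (10 min, value 34) ; 20 min left.
20 min left: a 20/25 share of P12 gives 56×20/25 = 44.8.
Total value = 108.8.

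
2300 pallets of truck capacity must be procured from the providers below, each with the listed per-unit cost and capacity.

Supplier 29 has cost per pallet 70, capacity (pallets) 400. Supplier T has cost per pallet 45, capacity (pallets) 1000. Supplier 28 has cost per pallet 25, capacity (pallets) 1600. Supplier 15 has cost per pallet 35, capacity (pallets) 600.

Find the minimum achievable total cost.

Use providers in increasing cost order.
Supplier 28 at 25: take all 1600 pallets — 700 still needed.
Take 600 from Supplier 15 at 35 — need 100 more.
Take 100 from Supplier T at 45 to finish.
Supplier 29: unused.
Cost = 1600×25 + 600×35 + 100×45 = 65500.

65500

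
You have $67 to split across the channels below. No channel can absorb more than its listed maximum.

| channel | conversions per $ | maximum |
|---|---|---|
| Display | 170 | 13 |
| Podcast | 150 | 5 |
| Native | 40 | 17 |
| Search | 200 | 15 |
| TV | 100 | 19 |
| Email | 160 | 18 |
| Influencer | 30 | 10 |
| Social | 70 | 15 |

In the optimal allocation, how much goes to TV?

16

Highest conversions per $ first: Search 200 > Display 170 > Email 160 > Podcast 150 > TV 100 > Social 70 > Native 40 > Influencer 30.
Search: +15 to 15 (cap) ; 52 left.
Display: +13 to 13 (cap) ; 39 left.
Email: +18 to 18 (cap) ; 21 left.
Podcast takes 5 to reach its cap of 5 ; 16 left.
Only 16 left; TV takes them to reach 16.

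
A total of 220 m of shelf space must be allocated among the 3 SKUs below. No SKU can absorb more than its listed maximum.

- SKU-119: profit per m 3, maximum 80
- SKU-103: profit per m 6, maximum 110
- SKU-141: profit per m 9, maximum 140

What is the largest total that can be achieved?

Highest profit per m first: SKU-141 9 > SKU-103 6 > SKU-119 3.
SKU-141 takes 140 to reach its cap of 140 ; 80 left.
SKU-103: +80 (room for 110) → 80. Pool exhausted.
Total = 6×80 + 9×140 = 1740.

1740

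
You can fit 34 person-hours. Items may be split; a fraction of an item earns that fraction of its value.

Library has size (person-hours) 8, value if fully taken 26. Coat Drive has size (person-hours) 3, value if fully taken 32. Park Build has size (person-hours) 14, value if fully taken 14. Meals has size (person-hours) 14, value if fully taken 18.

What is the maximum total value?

Best value per unit of size first: Coat Drive 32/3≈10.7, Library 26/8≈3.25, Meals 18/14≈1.29, Park Build 14/14≈1.
All 3 person-hours of Coat Drive fit (value 32) — 31 remain.
Library: take in full, 8 person-hours for value 26 — 23 left.
All 14 person-hours of Meals fit (value 18) — 9 remain.
Only 9 person-hours remain; take 9/14 of Park Build for value 14×9/14 = 9.
Total value = 85.

85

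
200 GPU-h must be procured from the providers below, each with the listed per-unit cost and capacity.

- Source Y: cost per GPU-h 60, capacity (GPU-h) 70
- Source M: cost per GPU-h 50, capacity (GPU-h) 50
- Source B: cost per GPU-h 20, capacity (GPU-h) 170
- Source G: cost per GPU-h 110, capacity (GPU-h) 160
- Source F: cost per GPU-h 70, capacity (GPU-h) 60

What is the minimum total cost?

4900

Use providers in increasing cost order.
Source B at 20: take all 170 GPU-h → 30 still needed.
Source M at 50: take 30 of its 50 → requirement met.
Source Y, Source F, Source G: unused.
Cost = 170×20 + 30×50 = 4900.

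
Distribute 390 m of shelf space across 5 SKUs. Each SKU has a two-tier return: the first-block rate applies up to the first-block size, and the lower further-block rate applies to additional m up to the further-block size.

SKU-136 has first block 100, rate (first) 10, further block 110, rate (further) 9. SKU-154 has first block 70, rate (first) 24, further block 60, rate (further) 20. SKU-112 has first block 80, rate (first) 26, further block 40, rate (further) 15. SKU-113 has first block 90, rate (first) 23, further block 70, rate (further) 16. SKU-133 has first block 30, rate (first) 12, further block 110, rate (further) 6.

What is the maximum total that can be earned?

Rank every tier by rate: SKU-112/T1 26 > SKU-154/T1 24 > SKU-113/T1 23 > SKU-154/T2 20 > SKU-113/T2 16 > SKU-112/T2 15 > SKU-133/T1 12 > SKU-136/T1 10 > SKU-136/T2 9 > SKU-133/T2 6.
SKU-112/T1 (26): +80 → 310 left.
Fill SKU-154 T1 block (70 at 24) → 240 left.
SKU-113 T1 at 23: fill all 90 → 150 left.
Fill SKU-154 T2 block (60 at 20) → 90 left.
SKU-113/T2 (16): +70 → 20 left.
20 remain; put them into SKU-112 T2 at 15.
Total = 26×80 + 24×70 + 23×90 + 20×60 + 16×70 + 15×20 = 8450.

8450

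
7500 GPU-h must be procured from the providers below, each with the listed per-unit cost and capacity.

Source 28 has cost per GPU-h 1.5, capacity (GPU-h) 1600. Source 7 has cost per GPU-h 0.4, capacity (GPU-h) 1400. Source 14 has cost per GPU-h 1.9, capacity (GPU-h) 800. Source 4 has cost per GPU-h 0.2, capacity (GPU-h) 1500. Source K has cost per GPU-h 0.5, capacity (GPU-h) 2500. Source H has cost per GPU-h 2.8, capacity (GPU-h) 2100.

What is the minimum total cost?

Fill from the cheapest provider first.
Source 4 at 0.2: take all 1500 GPU-h ; 6000 still needed.
Source 7 (0.4): use full 1400 ; 4600 GPU-h to go.
Source K at 0.5: take all 2500 GPU-h ; 2100 still needed.
Source 28 (1.5): use full 1600 ; 500 GPU-h to go.
Source 14 at 1.9: take 500 of its 800 ; requirement met.
Source H: unused.
Cost = 1500×0.2 + 1400×0.4 + 2500×0.5 + 1600×1.5 + 500×1.9 = 5460.

5460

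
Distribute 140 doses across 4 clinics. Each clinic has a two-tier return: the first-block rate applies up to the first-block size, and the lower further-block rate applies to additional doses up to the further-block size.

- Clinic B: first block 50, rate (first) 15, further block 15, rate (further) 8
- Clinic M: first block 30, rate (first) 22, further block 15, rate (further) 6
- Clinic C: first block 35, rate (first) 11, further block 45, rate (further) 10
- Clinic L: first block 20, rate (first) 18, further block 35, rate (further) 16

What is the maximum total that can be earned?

2385

Treat each block as its own option and order by rate: Clinic M/T1 22 > Clinic L/T1 18 > Clinic L/T2 16 > Clinic B/T1 15 > Clinic C/T1 11 > Clinic C/T2 10 > Clinic B/T2 8 > Clinic M/T2 6.
Clinic M/T1 (22): +30 — 110 left.
Clinic L T1 at 18: fill all 20 — 90 left.
Clinic L T2 at 16: fill all 35 — 55 left.
Clinic B T1 at 15: fill all 50 — 5 left.
Clinic C/T1: +5 of 35 at 11; pool empty.
Total = 22×30 + 18×20 + 16×35 + 15×50 + 11×5 = 2385.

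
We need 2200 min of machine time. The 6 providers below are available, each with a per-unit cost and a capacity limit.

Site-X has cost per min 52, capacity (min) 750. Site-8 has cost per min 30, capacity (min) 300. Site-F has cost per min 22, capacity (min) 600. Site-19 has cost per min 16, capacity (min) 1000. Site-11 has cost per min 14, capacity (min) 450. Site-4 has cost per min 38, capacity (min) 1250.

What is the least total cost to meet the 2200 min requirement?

Use providers in increasing cost order.
Site-11 at 14: take all 450 min — 1750 still needed.
Site-19 (16): use full 1000 — 750 min to go.
Site-F at 22: take all 600 min — 150 still needed.
Take 150 from Site-8 at 30 to finish.
Site-4, Site-X: unused.
Cost = 450×14 + 1000×16 + 600×22 + 150×30 = 40000.

40000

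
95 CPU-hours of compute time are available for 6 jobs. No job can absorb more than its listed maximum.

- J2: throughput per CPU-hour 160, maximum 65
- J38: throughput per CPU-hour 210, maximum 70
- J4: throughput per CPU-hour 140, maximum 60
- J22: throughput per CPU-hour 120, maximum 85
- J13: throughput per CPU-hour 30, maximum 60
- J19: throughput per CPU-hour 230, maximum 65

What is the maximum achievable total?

Rank by throughput per CPU-hour: J19 230 > J38 210 > J2 160 > J4 140 > J22 120 > J13 30.
J19 takes 65 to reach its cap of 65 ; 30 left.
J38: +30 (room for 70) → 30. Pool exhausted.
Total = 210×30 + 230×65 = 21250.

21250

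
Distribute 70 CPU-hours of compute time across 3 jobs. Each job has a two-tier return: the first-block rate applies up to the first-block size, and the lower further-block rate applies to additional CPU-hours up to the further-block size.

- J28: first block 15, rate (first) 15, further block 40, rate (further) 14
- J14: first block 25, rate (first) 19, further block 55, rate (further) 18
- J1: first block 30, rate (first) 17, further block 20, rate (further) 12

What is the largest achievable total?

Rank every tier by rate: J14/T1 19 > J14/T2 18 > J1/T1 17 > J28/T1 15 > J28/T2 14 > J1/T2 12.
Fill J14 T1 block (25 at 19) → 45 left.
45 remain; put them into J14 T2 at 18.
Total = 19×25 + 18×45 = 1285.

1285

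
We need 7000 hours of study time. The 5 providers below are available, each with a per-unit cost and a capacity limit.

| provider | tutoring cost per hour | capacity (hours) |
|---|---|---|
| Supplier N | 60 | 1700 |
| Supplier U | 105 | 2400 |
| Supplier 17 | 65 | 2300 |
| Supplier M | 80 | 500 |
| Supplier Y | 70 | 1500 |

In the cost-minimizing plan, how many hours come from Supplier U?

Cheapest first:
Take 1700 from Supplier N at 60 — need 5300 more.
Take 2300 from Supplier 17 at 65 — need 3000 more.
Take 1500 from Supplier Y at 70 — need 1500 more.
Take 500 from Supplier M at 80 — need 1000 more.
Take 1000 from Supplier U at 105 to finish.

1000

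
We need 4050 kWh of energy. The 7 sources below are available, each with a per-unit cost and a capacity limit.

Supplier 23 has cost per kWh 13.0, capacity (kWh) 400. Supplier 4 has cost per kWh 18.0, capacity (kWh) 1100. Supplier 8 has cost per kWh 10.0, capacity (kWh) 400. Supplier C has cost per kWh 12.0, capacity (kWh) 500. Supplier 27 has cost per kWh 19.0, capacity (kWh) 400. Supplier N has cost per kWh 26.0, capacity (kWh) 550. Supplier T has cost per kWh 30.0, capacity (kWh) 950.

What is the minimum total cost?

77900

Use sources in increasing cost order.
Supplier 8 (10.0): use full 400 → 3650 kWh to go.
Take 500 from Supplier C at 12.0 → need 3150 more.
Take 400 from Supplier 23 at 13.0 → need 2750 more.
Supplier 4 (18.0): use full 1100 → 1650 kWh to go.
Supplier 27 at 19.0: take all 400 kWh → 1250 still needed.
Supplier N at 26.0: take all 550 kWh → 700 still needed.
Supplier T (30.0): take the remaining 700 → done.
Cost = 400×10.0 + 500×12.0 + 400×13.0 + 1100×18.0 + 400×19.0 + 550×26.0 + 700×30.0 = 77900.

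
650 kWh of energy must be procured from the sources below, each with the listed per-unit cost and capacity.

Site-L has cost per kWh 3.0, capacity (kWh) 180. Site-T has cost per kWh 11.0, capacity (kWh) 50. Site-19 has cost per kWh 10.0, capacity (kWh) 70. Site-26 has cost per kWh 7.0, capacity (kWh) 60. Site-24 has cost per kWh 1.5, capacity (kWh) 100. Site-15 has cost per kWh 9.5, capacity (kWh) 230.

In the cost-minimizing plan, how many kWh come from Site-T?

10

Cheapest first:
Site-24 (1.5): use full 100 — 550 kWh to go.
Site-L at 3.0: take all 180 kWh — 370 still needed.
Site-26 at 7.0: take all 60 kWh — 310 still needed.
Site-15 at 9.5: take all 230 kWh — 80 still needed.
Take 70 from Site-19 at 10.0 — need 10 more.
Site-T at 11.0: take 10 of its 50 — requirement met.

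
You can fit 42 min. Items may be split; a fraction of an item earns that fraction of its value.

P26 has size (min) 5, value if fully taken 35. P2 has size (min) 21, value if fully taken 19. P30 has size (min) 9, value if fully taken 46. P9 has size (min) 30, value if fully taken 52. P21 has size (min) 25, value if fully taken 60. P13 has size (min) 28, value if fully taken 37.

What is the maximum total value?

146.2

Best value per unit of size first: P26 35/5≈7, P30 46/9≈5.11, P21 60/25≈2.4, P9 52/30≈1.73, P13 37/28≈1.32, P2 19/21≈0.905.
All 5 min of P26 fit (value 35) → 37 remain.
P30: take in full, 9 min for value 46 → 28 left.
All 25 min of P21 fit (value 60) → 3 remain.
Only 3 min remain; take 3/30 of P9 for value 52×3/30 = 5.2.
Total value = 146.2.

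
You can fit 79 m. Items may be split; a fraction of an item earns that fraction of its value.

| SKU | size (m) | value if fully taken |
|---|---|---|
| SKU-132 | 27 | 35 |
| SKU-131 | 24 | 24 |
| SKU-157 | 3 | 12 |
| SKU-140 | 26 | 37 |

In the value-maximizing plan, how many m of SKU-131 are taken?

Sort by value density: SKU-157 12/3≈4, SKU-140 37/26≈1.42, SKU-132 35/27≈1.3, SKU-131 24/24≈1.
All 3 m of SKU-157 fit (value 12) ; 76 remain.
Take all of SKU-140 (26 m, value 37) ; 50 m left.
SKU-132: take in full, 27 m for value 35 ; 23 left.
23 m left: a 23/24 share of SKU-131 gives 24×23/24 = 23.

23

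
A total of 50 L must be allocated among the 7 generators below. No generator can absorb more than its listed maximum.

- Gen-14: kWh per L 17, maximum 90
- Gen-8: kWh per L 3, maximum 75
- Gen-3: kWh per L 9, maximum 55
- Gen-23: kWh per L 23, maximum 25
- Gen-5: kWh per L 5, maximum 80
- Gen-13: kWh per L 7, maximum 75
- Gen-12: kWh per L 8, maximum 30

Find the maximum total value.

Order the generators by kWh per L: Gen-23 23 > Gen-14 17 > Gen-3 9 > Gen-12 8 > Gen-13 7 > Gen-5 5 > Gen-8 3.
Gen-23: +25 to 25 (cap) → 25 left.
Gen-14: +25 (room for 90) → 25. Pool exhausted.
Total = 17×25 + 23×25 = 1000.

1000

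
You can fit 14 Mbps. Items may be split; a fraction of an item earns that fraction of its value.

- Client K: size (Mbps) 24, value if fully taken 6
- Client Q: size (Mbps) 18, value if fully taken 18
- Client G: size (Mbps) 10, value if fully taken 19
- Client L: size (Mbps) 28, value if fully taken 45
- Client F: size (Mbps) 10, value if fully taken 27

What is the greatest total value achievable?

Sort by value density: Client F 27/10≈2.7, Client G 19/10≈1.9, Client L 45/28≈1.61, Client Q 18/18≈1, Client K 6/24≈0.25.
Client F: take in full, 10 Mbps for value 27 → 4 left.
Fill the last 4 Mbps with part of Client G: 4/10 of it earns 7.6.
Total value = 34.6.

34.6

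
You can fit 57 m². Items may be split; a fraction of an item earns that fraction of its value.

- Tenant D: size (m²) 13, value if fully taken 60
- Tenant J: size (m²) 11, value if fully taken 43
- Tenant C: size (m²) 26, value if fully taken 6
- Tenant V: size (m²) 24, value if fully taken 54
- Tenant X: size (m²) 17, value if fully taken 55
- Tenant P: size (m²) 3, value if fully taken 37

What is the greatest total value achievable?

224.25

Best value per unit of size first: Tenant P 37/3≈12.3, Tenant D 60/13≈4.62, Tenant J 43/11≈3.91, Tenant X 55/17≈3.24, Tenant V 54/24≈2.25, Tenant C 6/26≈0.231.
Tenant P: take in full, 3 m² for value 37 — 54 left.
All 13 m² of Tenant D fit (value 60) — 41 remain.
Take all of Tenant J (11 m², value 43) — 30 m² left.
All 17 m² of Tenant X fit (value 55) — 13 remain.
Only 13 m² remain; take 13/24 of Tenant V for value 54×13/24 = 29.25.
Total value = 224.25.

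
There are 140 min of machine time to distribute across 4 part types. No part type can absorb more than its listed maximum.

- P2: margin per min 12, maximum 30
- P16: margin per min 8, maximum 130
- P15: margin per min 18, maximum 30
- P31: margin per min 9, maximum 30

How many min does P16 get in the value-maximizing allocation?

Rank by margin per min: P15 18 > P2 12 > P31 9 > P16 8.
Give P15 30 to hit its cap of 30 ; 110 left.
Give P2 30 to hit its cap of 30 ; 80 left.
P31: +30 to 30 (cap) ; 50 left.
P16: +50 (room for 130) → 50. Pool exhausted.

50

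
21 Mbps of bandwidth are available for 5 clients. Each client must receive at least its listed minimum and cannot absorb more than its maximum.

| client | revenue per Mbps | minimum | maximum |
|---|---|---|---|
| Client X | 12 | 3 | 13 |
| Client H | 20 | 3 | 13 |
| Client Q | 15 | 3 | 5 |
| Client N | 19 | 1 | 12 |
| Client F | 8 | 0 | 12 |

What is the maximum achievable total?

379

Meeting every minimum uses 3+3+3+1+0 = 10 Mbps, leaving 11.
Rank by revenue per Mbps: Client H 20 > Client N 19 > Client Q 15 > Client X 12 > Client F 8.
Client H takes 10 more to reach its cap of 13 — 1 left.
Client N has room for 11 more but only 1 remain, so it gets 2.
Total = 12×3 + 20×13 + 15×3 + 19×2 = 379.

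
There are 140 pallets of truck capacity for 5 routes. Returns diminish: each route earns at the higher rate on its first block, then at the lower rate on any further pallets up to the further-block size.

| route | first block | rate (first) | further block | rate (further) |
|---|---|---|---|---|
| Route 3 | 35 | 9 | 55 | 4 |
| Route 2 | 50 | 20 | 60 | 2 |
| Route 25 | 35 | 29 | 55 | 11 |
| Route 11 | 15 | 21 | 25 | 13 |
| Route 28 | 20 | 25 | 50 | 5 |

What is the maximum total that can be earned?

3090

Rank every tier by rate: Route 25/tier1 29 > Route 28/tier1 25 > Route 11/tier1 21 > Route 2/tier1 20 > Route 11/tier2 13 > Route 25/tier2 11 > Route 3/tier1 9 > Route 28/tier2 5 > Route 3/tier2 4 > Route 2/tier2 2.
Fill Route 25 tier1 block (35 at 29) ; 105 left.
Route 28/tier1 (25): +20 ; 85 left.
Route 11/tier1 (21): +15 ; 70 left.
Fill Route 2 tier1 block (50 at 20) ; 20 left.
Route 11 tier2 at 13: only 20 left, fill 20.
Total = 29×35 + 25×20 + 21×15 + 20×50 + 13×20 = 3090.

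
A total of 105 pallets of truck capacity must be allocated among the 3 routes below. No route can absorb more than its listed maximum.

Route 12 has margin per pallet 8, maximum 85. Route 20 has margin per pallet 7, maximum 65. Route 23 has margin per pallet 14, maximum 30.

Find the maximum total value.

Highest margin per pallet first: Route 23 14 > Route 12 8 > Route 20 7.
Give Route 23 30 to hit its cap of 30 → 75 left.
Route 12: +75 (room for 85) → 75. Pool exhausted.
Total = 8×75 + 14×30 = 1020.

1020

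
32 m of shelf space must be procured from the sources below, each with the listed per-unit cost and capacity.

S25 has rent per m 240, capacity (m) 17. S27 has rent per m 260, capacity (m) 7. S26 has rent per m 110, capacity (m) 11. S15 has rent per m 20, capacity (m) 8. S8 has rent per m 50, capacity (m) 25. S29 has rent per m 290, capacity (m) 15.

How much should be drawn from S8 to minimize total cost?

24

Cheapest first:
S15 (20): use full 8 — 24 m to go.
S8 (50): take the remaining 24 — done.
S26, S25, S27, S29: unused.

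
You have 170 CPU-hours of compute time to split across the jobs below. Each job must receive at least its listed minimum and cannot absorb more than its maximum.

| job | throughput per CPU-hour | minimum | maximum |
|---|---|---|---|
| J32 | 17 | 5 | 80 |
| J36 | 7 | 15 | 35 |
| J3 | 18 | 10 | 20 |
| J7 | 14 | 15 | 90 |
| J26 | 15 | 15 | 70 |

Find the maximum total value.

2635

Meeting every minimum uses 5+15+10+15+15 = 60 CPU-hours, leaving 110.
Rank by throughput per CPU-hour: J3 18 > J32 17 > J26 15 > J7 14 > J36 7.
Give J3 10 more to hit its cap of 20 — 100 left.
J32 takes 75 more to reach its cap of 80 — 25 left.
Only 25 left; J26 takes them to reach 40.
Total = 17×80 + 7×15 + 18×20 + 14×15 + 15×40 = 2635.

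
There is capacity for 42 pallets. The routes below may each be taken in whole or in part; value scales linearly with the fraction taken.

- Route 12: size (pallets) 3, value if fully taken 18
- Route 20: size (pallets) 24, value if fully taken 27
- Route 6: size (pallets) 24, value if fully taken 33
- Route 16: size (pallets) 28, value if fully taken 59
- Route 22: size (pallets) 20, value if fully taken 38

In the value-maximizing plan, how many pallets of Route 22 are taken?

11

Rank by value-to-size ratio: Route 12 18/3≈6, Route 16 59/28≈2.11, Route 22 38/20≈1.9, Route 6 33/24≈1.38, Route 20 27/24≈1.12.
All 3 pallets of Route 12 fit (value 18) — 39 remain.
Route 16: take in full, 28 pallets for value 59 — 11 left.
11 pallets left: a 11/20 share of Route 22 gives 38×11/20 = 20.9.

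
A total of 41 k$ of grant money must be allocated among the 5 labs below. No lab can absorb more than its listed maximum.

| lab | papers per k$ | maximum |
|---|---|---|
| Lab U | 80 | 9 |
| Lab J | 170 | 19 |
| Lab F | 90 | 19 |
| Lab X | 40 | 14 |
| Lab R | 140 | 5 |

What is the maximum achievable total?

Order the labs by papers per k$: Lab J 170 > Lab R 140 > Lab F 90 > Lab U 80 > Lab X 40.
Lab J: +19 to 19 (cap) — 22 left.
Lab R: +5 to 5 (cap) — 17 left.
Lab F: +17 (room for 19) → 17. Pool exhausted.
Total = 170×19 + 90×17 + 140×5 = 5460.

5460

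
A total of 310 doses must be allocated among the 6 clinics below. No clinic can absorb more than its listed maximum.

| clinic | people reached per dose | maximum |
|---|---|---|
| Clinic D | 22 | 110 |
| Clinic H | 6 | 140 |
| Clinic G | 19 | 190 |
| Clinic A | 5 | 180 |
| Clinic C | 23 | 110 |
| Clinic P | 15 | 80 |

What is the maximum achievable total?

Order the clinics by people reached per dose: Clinic C 23 > Clinic D 22 > Clinic G 19 > Clinic P 15 > Clinic H 6 > Clinic A 5.
Give Clinic C 110 to hit its cap of 110 ; 200 left.
Give Clinic D 110 to hit its cap of 110 ; 90 left.
Clinic G has room for 190 but only 90 remain, so it gets 90.
Total = 22×110 + 19×90 + 23×110 = 6660.

6660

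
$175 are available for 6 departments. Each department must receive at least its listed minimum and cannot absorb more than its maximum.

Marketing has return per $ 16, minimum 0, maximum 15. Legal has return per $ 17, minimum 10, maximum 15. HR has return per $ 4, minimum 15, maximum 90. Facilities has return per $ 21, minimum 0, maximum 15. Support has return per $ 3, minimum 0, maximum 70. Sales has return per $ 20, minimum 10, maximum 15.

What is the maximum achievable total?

Meeting every minimum uses 0+10+15+0+0+10 = 35 $, leaving 140.
Rank by return per $: Facilities 21 > Sales 20 > Legal 17 > Marketing 16 > HR 4 > Support 3.
Facilities takes 15 more to reach its cap of 15 ; 125 left.
Give Sales 5 more to hit its cap of 15 ; 120 left.
Give Legal 5 more to hit its cap of 15 ; 115 left.
Marketing takes 15 more to reach its cap of 15 ; 100 left.
HR takes 75 more to reach its cap of 90 ; 25 left.
Support has room for 70 more but only 25 remain, so it gets 25.
Total = 16×15 + 17×15 + 4×90 + 21×15 + 3×25 + 20×15 = 1545.

1545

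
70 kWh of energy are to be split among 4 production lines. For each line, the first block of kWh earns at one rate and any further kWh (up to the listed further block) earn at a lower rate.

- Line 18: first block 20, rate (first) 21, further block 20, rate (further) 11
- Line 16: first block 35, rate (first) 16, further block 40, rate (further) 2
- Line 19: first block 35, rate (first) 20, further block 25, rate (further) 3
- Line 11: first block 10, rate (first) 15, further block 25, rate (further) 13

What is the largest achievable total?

1360

Rank every tier by rate: Line 18/T1 21 > Line 19/T1 20 > Line 16/T1 16 > Line 11/T1 15 > Line 11/T2 13 > Line 18/T2 11 > Line 19/T2 3 > Line 16/T2 2.
Line 18 T1 at 21: fill all 20 → 50 left.
Line 19/T1 (20): +35 → 15 left.
15 remain; put them into Line 16 T1 at 16.
Total = 21×20 + 20×35 + 16×15 = 1360.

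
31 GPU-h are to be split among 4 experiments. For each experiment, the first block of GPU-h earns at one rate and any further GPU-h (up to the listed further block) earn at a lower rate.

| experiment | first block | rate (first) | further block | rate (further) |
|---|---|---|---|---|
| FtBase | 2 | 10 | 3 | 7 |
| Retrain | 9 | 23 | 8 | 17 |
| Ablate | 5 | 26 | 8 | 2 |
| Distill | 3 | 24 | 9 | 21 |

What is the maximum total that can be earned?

683

Treat each block as its own option and order by rate: Ablate/first 26 > Distill/first 24 > Retrain/first 23 > Distill/second 21 > Retrain/second 17 > FtBase/first 10 > FtBase/second 7 > Ablate/second 2.
Fill Ablate first block (5 at 26) → 26 left.
Distill first at 24: fill all 3 → 23 left.
Fill Retrain first block (9 at 23) → 14 left.
Fill Distill second block (9 at 21) → 5 left.
Retrain/second: +5 of 8 at 17; pool empty.
Total = 26×5 + 24×3 + 23×9 + 21×9 + 17×5 = 683.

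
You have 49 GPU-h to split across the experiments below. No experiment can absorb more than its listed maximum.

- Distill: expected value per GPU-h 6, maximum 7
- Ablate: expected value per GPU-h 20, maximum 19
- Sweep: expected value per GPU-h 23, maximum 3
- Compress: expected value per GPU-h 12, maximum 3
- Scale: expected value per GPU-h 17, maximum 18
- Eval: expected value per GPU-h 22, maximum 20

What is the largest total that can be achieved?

1008

Highest expected value per GPU-h first: Sweep 23 > Eval 22 > Ablate 20 > Scale 17 > Compress 12 > Distill 6.
Sweep: +3 to 3 (cap) ; 46 left.
Give Eval 20 to hit its cap of 20 ; 26 left.
Give Ablate 19 to hit its cap of 19 ; 7 left.
Scale has room for 18 but only 7 remain, so it gets 7.
Total = 20×19 + 23×3 + 17×7 + 22×20 = 1008.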